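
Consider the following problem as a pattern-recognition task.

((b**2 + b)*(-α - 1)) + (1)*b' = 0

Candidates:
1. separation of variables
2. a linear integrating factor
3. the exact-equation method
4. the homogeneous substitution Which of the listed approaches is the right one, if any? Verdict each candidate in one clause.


Technique: separation of variables — one side of the product carries the independent variable, the other the unknown — the textbook separation shape. This doubles as a Bernoulli equation in the unknown as written; dividing and integrating works on it directly.
- separation of variables — yes — fits the structure here.
- a linear integrating factor: a nonlinear term in the unknown puts this outside the integrating-factor template.
- the exact-equation method: the mixed-partials test fails on this split — it is not an exact differential as presented.
- the homogeneous substitution — the slope does not depend on the ratio of the variables alone.


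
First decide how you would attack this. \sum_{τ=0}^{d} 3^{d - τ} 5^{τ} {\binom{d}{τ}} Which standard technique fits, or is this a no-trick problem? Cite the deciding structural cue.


Verdict: the binomial theorem — the binomial coefficients weight matched powers of 5 and 3, which is exactly the expansion of a binomial power.


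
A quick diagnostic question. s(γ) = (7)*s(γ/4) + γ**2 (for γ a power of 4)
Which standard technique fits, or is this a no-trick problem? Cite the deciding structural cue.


Best approach: the master substitution — divide-the-index recursion (γ/4 inside the call) straightens out once the index is rewritten as 4^m.


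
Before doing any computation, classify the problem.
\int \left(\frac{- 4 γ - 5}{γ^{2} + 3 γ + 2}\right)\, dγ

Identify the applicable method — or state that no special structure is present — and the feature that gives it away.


Best approach: partial fractions — a proper rational integrand over the factorable γ^{2} + 3 γ + 2: partial fractions reduce it to elementary pieces.


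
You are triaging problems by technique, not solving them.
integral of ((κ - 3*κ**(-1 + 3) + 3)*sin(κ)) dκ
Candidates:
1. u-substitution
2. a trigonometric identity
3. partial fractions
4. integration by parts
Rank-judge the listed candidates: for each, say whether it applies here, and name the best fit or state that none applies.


Technique: integration by parts — differentiate (κ - 3*κ**(-1 + 3) + 3), integrate sin(κ): each pass lowers the polynomial degree, so parts terminates.
- u-substitution — no subexpression of the integrand pairs with its own derivative as a factor — individual terms may offer their own substitutions, but any change of variable covering the whole integral would have to be constructed from outside the expression.
- a trigonometric identity — there is no trigonometric structure whose rewriting would simplify the integrand.
- partial fractions: the expression is not a ratio of polynomials that decomposes further.
- integration by parts: yes — fits the structure here.


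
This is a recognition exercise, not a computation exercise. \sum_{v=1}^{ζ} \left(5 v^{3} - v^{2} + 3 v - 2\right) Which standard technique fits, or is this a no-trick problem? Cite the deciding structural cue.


Technique: no special technique — no ratio, no shift structure, no binomial pattern: sum the constant-multiple powers of v with known formulas.


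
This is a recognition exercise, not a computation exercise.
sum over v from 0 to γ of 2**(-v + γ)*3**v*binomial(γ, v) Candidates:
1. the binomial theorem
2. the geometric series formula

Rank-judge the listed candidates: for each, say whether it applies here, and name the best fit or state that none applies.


Technique: the binomial theorem — the summand is term v of a binomial expansion in 3 and 2; the whole sum is a single power.
- the binomial theorem — yes — fits the structure here.
- the geometric series formula: no single multiplier carries one term to the next throughout the sum.


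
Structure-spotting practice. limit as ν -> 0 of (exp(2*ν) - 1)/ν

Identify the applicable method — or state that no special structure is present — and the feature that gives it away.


Verdict: l'Hôpital's rule (0/0) — plug in 0: top and bottom both hit zero, so differentiate each and retry. Expanding numerator and denominator to first order gives the same value — the rule automates exactly that.


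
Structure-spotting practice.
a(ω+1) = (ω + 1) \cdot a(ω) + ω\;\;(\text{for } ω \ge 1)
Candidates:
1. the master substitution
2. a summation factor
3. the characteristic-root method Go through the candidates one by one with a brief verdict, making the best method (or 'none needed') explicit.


Method: a summation factor — because the multiplier ω + 1 is index-dependent, divide through by its running product and sum the resulting differences.
- the master substitution — the recursive argument is a shift of the index, not a fixed fraction of it.
- a summation factor — applies; the problem has the shape this method handles.
- the characteristic-root method — an index-dependent weight blocks the pure exponential ansatz.


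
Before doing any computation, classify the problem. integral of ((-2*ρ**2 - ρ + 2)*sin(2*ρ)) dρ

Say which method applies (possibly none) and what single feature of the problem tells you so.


Diagnosis: integration by parts — a polynomial -2*ρ**2 - ρ + 2 against the kernel sin(2*ρ) is the signature bounded-ladder case for integration by parts.


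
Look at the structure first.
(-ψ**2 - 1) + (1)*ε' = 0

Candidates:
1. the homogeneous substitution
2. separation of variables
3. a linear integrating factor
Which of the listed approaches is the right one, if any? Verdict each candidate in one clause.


Best approach: no special technique — solved for the derivative, ε never appears on the right — this is a direct integration in ψ, not a differential-equations problem at heart.
- the homogeneous substitution — solved for the derivative, the right side changes under joint scaling of the two variables.
- separation of variables — separation is only trivially available — with the unknown absent from the slope this is a direct integration, not a separation problem.
- a linear integrating factor — with the unknown absent the integrating factor is a formality; direct integration is the working structure.


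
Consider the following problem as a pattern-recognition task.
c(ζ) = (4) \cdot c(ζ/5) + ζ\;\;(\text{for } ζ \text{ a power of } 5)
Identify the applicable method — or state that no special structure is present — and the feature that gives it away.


Verdict: the master substitution — the argument shrinks by the factor 5, so measure the index on a logarithmic scale and the recursion becomes a shift.


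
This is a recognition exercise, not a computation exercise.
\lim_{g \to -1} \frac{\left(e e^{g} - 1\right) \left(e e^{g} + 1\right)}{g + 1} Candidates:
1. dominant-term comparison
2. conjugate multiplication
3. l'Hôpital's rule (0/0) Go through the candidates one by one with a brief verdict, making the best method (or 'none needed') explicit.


Technique: l'Hôpital's rule (0/0) — numerator and denominator both vanish at -1 — a genuine 0/0 form, which is exactly when l'Hôpital applies. Known elementary limits would finish this too — the rule just bypasses the case analysis.
- dominant-term comparison: no dominant-degree comparison decides it.
- conjugate multiplication — multiplying by a conjugate would not remove any indeterminacy here.
- l'Hôpital's rule (0/0) — a fit — the right tool for this form.


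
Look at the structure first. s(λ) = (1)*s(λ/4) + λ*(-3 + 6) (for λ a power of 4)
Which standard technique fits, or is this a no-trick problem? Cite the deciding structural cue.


Best approach: the master substitution — a divide-and-conquer shape: argument λ/4, so change variables with λ = 4^m and solve the linear version.


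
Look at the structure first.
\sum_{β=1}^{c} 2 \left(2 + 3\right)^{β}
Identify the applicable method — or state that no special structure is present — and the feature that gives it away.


Best approach: the geometric series formula — consecutive terms stand in a fixed index-free ratio — the geometric sum formula closes it.


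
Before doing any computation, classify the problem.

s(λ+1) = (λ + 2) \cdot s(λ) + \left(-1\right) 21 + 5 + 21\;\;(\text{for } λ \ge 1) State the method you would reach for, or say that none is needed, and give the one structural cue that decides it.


Technique: a summation factor — the coefficient λ + 2 drifts with the index, so no fixed root exists; normalizing by the cumulative product telescopes it.


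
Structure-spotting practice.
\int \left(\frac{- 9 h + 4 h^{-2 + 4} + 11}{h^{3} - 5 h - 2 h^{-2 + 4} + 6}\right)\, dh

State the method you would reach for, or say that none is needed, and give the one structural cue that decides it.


Technique: partial fractions — the bottom, (h^{3} - 5 h - 2 h^{-2 + 4} + 6), comes apart into simple factors, and a proper rational function over split factors decomposes.


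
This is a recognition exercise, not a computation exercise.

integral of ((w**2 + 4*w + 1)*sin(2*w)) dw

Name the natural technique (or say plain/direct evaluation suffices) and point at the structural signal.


Best approach: integration by parts — differentiate w**2 + 4*w + 1, integrate sin(2*w): each pass lowers the polynomial degree, so parts terminates.


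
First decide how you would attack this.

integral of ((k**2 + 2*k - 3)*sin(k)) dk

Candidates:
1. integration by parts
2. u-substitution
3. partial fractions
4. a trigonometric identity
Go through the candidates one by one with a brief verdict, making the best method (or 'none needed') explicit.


Diagnosis: integration by parts — k**2 + 2*k - 3 dies after finitely many derivatives while sin(k) cycles under integration — the tabular/parts setup.
- integration by parts: applicable, and directly so.
- u-substitution — no subexpression of the integrand serves as a whole-integral substitution inner — individual terms may offer their own, but none carries its derivative as a factor of the full integrand; a working change of variable would have to be constructed from outside the expression.
- partial fractions — there is no rational-function structure to decompose.
- a trigonometric identity — neither the even-power reduction nor the product-to-sum identity applies to this structure.


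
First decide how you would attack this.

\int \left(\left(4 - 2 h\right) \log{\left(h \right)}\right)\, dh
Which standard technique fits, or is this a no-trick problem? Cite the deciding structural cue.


Best approach: integration by parts — \log{\left(h \right)} is the classic u in parts — its derivative is a plain reciprocal while 4 - 2 h absorbs the dv role.


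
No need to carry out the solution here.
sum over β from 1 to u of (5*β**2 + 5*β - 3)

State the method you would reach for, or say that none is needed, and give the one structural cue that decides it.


Method: no special technique — nothing telescopes and nothing is geometric; polynomial terms in β sum term by term.


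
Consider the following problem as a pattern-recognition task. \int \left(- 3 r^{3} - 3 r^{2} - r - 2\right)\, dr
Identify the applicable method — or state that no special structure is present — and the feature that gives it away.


Technique: no special technique — every term is a constant multiple of a power of r; term-wise power-rule integration needs no preliminary transformation.


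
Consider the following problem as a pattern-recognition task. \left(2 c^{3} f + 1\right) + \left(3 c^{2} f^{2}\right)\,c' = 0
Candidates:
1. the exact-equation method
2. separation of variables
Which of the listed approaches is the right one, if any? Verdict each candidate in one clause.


Best approach: the exact-equation method — 2 c^{3} f + 1 and 3 c^{2} f^{2} pass the exactness check on the nose, so no integrating factor in f or c is needed at all.
- the exact-equation method — applies; the problem has the shape this method handles.
- separation of variables: the two dependences are entangled, not a clean product of one-variable pieces.


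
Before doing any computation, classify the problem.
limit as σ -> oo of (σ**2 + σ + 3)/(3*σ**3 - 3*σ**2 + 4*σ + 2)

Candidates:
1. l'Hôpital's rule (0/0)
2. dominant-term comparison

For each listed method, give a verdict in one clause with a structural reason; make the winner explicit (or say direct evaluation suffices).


Technique: dominant-term comparison — divide through by the highest power of σ; every lower-order term dies and the dominant terms decide the limit.
- l'Hôpital's rule (0/0) — no 0/0 form appears: written as one quotient, top and bottom both grow without bound, and the ratio is decided by their leading terms.
- dominant-term comparison: applicable, and directly so.


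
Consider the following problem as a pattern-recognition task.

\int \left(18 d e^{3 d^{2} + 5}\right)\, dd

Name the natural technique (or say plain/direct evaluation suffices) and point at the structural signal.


Method: u-substitution — collected, the integrand has one factor that is, up to a constant, the derivative of an inner expression the rest depends on — substitute for that inner expression.


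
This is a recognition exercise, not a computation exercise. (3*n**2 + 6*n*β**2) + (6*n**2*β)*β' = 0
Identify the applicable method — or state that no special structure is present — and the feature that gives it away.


Verdict: the exact-equation method — take the mixed partials of 3*n**2 + 6*n*β**2 and 6*n**2*β: they are equal, which certifies an exact differential.


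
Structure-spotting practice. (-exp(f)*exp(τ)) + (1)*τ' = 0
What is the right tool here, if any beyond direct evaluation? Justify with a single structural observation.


Best approach: separation of variables — separating collects all τ-dependence with the derivative and leaves all f-dependence opposite: variables separate.


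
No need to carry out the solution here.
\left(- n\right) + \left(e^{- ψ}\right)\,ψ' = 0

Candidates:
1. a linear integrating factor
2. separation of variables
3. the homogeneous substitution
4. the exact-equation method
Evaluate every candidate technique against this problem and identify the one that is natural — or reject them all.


Verdict: separation of variables — all dependence on the two variables factors apart, the defining separable shape.
- a linear integrating factor: the unknown enters nonlinearly (through a power, a denominator, or a transcendental function), which the linear integrating-factor recipe cannot absorb as-is — any repair would come from a preliminary substitution, not the factor.
- separation of variables: yes, a natural case for it.
- the homogeneous substitution — the slope is not a function of the ratio of the variables alone.
- the exact-equation method — the cross-partial test holds only vacuously — each coefficient lives in its own variable, so the exactness machinery reads no structure the split form does not already show.


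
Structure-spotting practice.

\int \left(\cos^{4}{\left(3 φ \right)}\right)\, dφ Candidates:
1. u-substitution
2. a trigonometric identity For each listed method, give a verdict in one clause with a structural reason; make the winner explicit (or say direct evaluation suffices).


Verdict: a trigonometric identity — even powers like \cos^{4}{\left(3 φ \right)} never integrate directly; the half-angle identity lowers the degree first.
- u-substitution: no subexpression of the integrand pairs with its own derivative as a factor — individual terms may offer their own substitutions, but any change of variable covering the whole integral would have to be constructed from outside the expression.
- a trigonometric identity: yes, a natural case for it.


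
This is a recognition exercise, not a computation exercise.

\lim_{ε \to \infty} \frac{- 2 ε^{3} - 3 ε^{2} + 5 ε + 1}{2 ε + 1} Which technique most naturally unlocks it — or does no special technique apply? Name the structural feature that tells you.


Method: dominant-term comparison — as ε grows, only the highest-degree terms matter — compare leading terms and read the limit off. As a single quotient, the ∞/∞ shape would yield to repeated differentiation as well — the growth comparison gets there in one look.


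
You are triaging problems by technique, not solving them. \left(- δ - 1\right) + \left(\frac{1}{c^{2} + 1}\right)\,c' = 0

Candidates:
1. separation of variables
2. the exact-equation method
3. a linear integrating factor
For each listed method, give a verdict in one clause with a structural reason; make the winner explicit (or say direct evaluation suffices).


Technique: separation of variables — solved for the derivative, the right side splits multiplicatively into a function of each variable alone — divide and integrate each side.
- separation of variables: a fit — the right tool for this form.
- the exact-equation method: the cross-partial test holds only vacuously — each coefficient lives in its own variable, so the exactness machinery reads no structure the split form does not already show.
- a linear integrating factor: a nonlinear term in the unknown puts this outside the integrating-factor template.


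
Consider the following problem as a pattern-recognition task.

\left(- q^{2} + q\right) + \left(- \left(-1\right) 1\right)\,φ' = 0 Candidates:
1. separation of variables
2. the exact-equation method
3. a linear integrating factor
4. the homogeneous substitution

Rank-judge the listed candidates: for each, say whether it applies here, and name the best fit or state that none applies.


Diagnosis: no special technique — with φ absent the equation is not coupled at all: direct integration in q.
- separation of variables: with no unknown in the slope, separating variables is a formality — the equation integrates directly.
- the exact-equation method — with the unknown absent from both coefficients, the cross-partial test holds emptily — nothing for the exact method to work on.
- a linear integrating factor: the linear template holds only trivially here (the unknown is absent, so the coefficient is zero) — the method is not the natural label.
- the homogeneous substitution: rescaling both variables together changes the slope, so no ratio substitution collapses it.


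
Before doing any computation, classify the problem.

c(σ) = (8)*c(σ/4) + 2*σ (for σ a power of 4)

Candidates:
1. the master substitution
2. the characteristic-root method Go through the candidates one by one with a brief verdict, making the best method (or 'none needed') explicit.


Method: the master substitution — divide-the-index recursion (σ/4 inside the call) straightens out once the index is rewritten as 4^m.
- the master substitution — a fit — the right tool for this form.
- the characteristic-root method — a divided-index call is not the fixed-shift linear shape that characteristic roots solve.


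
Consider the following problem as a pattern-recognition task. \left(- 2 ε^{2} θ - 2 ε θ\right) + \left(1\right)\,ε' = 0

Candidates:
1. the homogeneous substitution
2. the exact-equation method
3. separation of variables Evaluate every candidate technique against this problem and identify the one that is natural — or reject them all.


Method: separation of variables — all dependence on the two variables factors apart, the defining separable shape. A Bernoulli rewrite would carry it as the equation stands — separating the variables needs no rearrangement either.
- the homogeneous substitution: the slope is not a function of the ratio of the variables alone.
- the exact-equation method: the cross partial derivatives disagree, so no single potential exists.
- separation of variables — applicable, and directly so.


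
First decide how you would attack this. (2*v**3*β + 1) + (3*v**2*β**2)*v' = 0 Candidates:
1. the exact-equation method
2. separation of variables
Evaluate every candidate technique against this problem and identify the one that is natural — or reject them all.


Diagnosis: the exact-equation method — the compatibility test passes: the v-derivative of 2*v**3*β + 1 matches the β-derivative of 3*v**2*β**2, so integrate a potential.
- the exact-equation method — yes — fits the structure here.
- separation of variables — the two dependences are entangled, not a clean product of one-variable pieces.


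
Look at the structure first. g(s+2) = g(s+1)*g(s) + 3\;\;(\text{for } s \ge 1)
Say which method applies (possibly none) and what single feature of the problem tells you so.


Verdict: no special technique — each new value is a nonlinear function of earlier ones — scaling arguments and superposition both fail.


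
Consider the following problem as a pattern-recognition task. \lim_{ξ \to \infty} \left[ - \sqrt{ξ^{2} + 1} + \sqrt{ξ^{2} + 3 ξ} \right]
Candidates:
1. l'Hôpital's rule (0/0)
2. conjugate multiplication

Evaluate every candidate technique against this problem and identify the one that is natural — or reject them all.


Technique: conjugate multiplication — \sqrt{ξ^{2} + 3 ξ} and \sqrt{ξ^{2} + 1} both blow up, but their difference is tame once the conjugate rationalizes it.
- l'Hôpital's rule (0/0) — substitution produces ∞ − ∞ rather than a vanishing quotient; the rule needs a 0/0 ratio to act on.
- conjugate multiplication: yes, a natural case for it.


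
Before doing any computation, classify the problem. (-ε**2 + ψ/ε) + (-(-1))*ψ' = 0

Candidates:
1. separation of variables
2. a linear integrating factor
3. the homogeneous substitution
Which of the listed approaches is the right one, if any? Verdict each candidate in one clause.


Diagnosis: a linear integrating factor — linear in the unknown with genuine forcing: multiply through by the exponential of the integrated coefficient and the left side closes into one derivative.
- separation of variables: no algebra isolates the independent variable on one side and the unknown on the other.
- a linear integrating factor: applies; the problem has the shape this method handles.
- the homogeneous substitution — solved for the derivative, the right side changes under joint scaling of the two variables.


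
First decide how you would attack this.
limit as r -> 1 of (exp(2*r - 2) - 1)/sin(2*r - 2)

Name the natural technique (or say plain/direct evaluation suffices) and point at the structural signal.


Technique: l'Hôpital's rule (0/0) — plug in 1: top and bottom both hit zero, so differentiate each and retry. One could equally expand both pieces locally and compare leading terms; the rule does that in one stroke.


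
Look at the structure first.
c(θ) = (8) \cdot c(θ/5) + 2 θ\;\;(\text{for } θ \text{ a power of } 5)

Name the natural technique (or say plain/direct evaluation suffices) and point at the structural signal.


Technique: the master substitution — treat m = log base 5 of θ as the new clock: one recursion step advances m by one while θ scales by 5.


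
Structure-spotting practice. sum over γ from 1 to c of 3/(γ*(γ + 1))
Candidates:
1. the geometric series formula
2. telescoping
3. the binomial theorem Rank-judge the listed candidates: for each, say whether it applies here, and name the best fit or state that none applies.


Method: telescoping — poles of 3/(γ*(γ + 1)) differ by an integer, the telltale of a telescoping partial-fraction sum.
- the geometric series formula — there is no constant term-to-term ratio.
- telescoping — yes, a natural case for it.
- the binomial theorem: no binomial coefficients pair with matched powers.


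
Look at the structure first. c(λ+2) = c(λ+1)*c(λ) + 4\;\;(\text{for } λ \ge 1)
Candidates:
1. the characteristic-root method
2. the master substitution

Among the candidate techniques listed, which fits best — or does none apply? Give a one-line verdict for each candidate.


Best approach: no special technique — the map from one term to the next is curved, not linear, so linear closed-form machinery does not attach.
- the characteristic-root method: the recursion is nonlinear in the sequence values, so no linear-modes ansatz applies.
- the master substitution: no fixed divisor shrinks the index between calls.


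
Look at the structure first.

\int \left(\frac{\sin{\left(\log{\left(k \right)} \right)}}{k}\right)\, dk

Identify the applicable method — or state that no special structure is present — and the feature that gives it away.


Method: u-substitution — collected, the integrand has one factor that is, up to a constant, the derivative of an inner expression the rest depends on — substitute for that inner expression.


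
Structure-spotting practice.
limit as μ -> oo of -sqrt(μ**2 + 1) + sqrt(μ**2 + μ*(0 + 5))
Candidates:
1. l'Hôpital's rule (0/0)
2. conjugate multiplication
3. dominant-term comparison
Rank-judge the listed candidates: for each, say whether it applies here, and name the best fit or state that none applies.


Diagnosis: conjugate multiplication — an infinity-minus-infinity difference with a surviving radical — multiply by the conjugate to cancel the divergence.
- l'Hôpital's rule (0/0) — the expression is a difference driving to ∞ − ∞, not a 0/0 quotient — there is no ratio for the rule to differentiate.
- conjugate multiplication — yes, a natural case for it.
- dominant-term comparison: this limit is not decided by comparing leading-term growth at infinity.


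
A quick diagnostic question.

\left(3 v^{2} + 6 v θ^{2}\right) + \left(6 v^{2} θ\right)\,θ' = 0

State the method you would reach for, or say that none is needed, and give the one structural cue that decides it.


Diagnosis: the exact-equation method — equality of cross partials is the green light — assemble the potential function term by term.


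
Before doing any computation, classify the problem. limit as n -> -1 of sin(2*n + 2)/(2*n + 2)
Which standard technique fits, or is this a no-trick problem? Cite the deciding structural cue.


Best approach: l'Hôpital's rule (0/0) — both numerator and denominator vanish at -1: the genuine 0/0 indeterminate that l'Hôpital exists for. The standard small-argument limits would also carry it; the rule is the systematic route.


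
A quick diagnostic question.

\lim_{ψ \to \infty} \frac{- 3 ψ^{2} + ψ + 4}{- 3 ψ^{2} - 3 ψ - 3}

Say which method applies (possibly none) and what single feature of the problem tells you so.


Diagnosis: dominant-term comparison — growth-rate triage: the leading powers of ψ decide the limit, everything else is noise. As a single quotient, the ∞/∞ shape would yield to repeated differentiation as well — the growth comparison gets there in one look.


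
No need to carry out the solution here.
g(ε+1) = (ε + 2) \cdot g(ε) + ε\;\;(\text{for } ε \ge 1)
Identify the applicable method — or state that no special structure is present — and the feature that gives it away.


Method: a summation factor — the coefficient ε + 2 drifts with the index, so no fixed root exists; normalizing by the cumulative product telescopes it.


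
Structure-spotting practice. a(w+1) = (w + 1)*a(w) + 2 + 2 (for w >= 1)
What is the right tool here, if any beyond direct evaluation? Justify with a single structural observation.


Method: a summation factor — the coefficient w + 1 drifts with the index, so no fixed root exists; normalizing by the cumulative product telescopes it.


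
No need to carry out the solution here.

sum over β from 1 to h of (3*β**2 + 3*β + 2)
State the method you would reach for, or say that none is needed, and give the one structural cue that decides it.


Diagnosis: no special technique — the sum is polynomial through and through; closed forms for each power of β finish it directly.


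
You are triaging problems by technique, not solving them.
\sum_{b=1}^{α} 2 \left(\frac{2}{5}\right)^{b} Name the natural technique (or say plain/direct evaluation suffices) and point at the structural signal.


Best approach: the geometric series formula — check a ratio of consecutive terms: it is \frac{2}{5}, independent of the index, so the geometric formula closes the sum.


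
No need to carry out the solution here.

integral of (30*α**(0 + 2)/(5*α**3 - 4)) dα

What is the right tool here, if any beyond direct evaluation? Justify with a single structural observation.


Technique: u-substitution — collected, the integrand has one factor that is, up to a constant, the derivative of an inner expression the rest depends on — substitute for that inner expression.


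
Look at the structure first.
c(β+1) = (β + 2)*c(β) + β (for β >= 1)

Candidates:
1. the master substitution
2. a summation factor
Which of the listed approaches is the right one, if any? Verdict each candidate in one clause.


Verdict: a summation factor — because the multiplier β + 2 is index-dependent, divide through by its running product and sum the resulting differences.
- the master substitution — the recursive argument is a shift of the index, not a fixed fraction of it.
- a summation factor — applicable, and directly so.


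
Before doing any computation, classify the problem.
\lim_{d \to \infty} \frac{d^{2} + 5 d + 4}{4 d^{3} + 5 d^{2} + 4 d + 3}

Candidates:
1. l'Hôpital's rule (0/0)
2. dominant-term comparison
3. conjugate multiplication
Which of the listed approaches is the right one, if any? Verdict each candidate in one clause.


Method: dominant-term comparison — divide through by the highest power of d; every lower-order term dies and the dominant terms decide the limit.
- l'Hôpital's rule (0/0) — as a single quotient the expression runs to ∞/∞ at the limit point — an at-infinity form of the rule would apply, though the leading-growth comparison is the direct reading.
- dominant-term comparison — applies; the problem has the shape this method handles.
- conjugate multiplication — there are no radicals in tension whose conjugate would simplify matters.


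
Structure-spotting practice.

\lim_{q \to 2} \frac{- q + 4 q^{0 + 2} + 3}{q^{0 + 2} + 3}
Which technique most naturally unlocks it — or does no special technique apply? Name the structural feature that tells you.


Method: no special technique — the function is continuous at 2; evaluation is itself the limit, no machinery required.


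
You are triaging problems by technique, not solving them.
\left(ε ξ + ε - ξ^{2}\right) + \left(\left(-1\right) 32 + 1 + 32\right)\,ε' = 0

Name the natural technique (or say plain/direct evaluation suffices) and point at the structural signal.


Best approach: a linear integrating factor — linear in the unknown with genuine forcing: multiply through by the exponential of the integrated coefficient and the left side closes into one derivative.


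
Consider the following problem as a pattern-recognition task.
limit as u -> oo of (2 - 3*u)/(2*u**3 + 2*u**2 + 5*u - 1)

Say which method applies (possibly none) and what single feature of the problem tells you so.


Diagnosis: dominant-term comparison — divide through by the highest power of u; every lower-order term dies and the dominant terms decide the limit. Viewed as a single quotient this is an ∞/∞ form — an at-infinity application of l'Hôpital's rule would also resolve it; comparing leading growth reads the answer without differentiating.


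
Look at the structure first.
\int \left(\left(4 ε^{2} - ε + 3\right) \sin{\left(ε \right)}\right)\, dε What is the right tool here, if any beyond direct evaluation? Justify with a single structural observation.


Technique: integration by parts — a polynomial 4 ε^{2} - ε + 3 against the kernel \sin{\left(ε \right)} is the signature bounded-ladder case for integration by parts.


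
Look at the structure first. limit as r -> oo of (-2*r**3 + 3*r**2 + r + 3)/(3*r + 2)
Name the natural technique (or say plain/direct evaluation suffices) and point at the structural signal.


Method: dominant-term comparison — growth-rate triage: the leading powers of r decide the limit, everything else is noise. l'Hôpital's at-infinity variant applies to the expression viewed as a single quotient; the leading-term comparison is the direct route.


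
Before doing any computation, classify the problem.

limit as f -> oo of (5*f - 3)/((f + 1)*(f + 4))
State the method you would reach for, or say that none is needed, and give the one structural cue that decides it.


Method: dominant-term comparison — at large f only the top-degree terms survive; compare the leading terms and the limit falls out. Differentiating the expression as a single quotient would eventually settle it as well; matching dominant growth settles it immediately.


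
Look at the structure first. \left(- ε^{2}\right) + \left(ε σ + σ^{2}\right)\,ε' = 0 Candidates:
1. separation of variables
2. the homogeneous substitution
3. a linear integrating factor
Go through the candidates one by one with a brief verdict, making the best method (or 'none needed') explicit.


Verdict: the homogeneous substitution — the slope's numerator and denominator have matching total degree, so it depends only on ε/σ and the ratio substitution collapses it. Rewriting — with the variables' roles exchanged where the shape demands it — would expose a Bernoulli structure too; the homogeneous substitution simply reads the degrees directly.
- separation of variables: no division isolates the independent variable from the unknown.
- the homogeneous substitution: applicable, and directly so.
- a linear integrating factor: a nonlinear term in the unknown puts this outside the integrating-factor template.


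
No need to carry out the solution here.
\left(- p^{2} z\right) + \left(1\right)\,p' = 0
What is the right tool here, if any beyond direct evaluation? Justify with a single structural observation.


Technique: separation of variables — solved for the derivative, the right side splits multiplicatively into a function of each variable alone — divide and integrate each side.


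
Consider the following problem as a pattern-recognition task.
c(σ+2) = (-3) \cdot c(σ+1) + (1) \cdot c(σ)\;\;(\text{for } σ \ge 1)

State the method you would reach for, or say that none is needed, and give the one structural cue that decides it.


Diagnosis: the characteristic-root method — fixed numeric weights on consecutive terms and no forcing term added: the root method in its home territory.


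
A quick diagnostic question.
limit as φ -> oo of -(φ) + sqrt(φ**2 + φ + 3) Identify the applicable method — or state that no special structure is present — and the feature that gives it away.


Technique: conjugate multiplication — this difference gives up after one conjugate multiplication — the radical structure cancels against its conjugate.


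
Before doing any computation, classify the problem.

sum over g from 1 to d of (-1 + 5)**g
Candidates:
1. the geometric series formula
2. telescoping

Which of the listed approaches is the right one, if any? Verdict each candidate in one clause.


Verdict: the geometric series formula — consecutive terms stand in a fixed index-free ratio — the geometric sum formula closes it.
- the geometric series formula — yes, a natural case for it.
- telescoping: computed from the summand as displayed, the partial sums build up without the pairwise collapse telescoping exploits.


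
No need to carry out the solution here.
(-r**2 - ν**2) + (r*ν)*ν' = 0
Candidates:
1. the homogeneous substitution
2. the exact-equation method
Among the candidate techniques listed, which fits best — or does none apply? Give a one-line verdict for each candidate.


Verdict: the homogeneous substitution — solved for the derivative, the right side is unchanged under scaling r and ν together — it depends only on the ratio ν/r, so substitute a single ratio variable. This doubles as a Bernoulli equation in the unknown as written; the homogeneous route needs no setup at all.
- the homogeneous substitution: yes, a natural case for it.
- the exact-equation method: exactness fails on the nose — the mixed partials do not match.


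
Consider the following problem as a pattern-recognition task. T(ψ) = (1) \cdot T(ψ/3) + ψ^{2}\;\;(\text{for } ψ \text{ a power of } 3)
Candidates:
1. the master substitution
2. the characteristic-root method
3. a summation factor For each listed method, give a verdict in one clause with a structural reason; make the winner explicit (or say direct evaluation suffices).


Verdict: the master substitution — the argument shrinks by the factor 3, so measure the index on a logarithmic scale and the recursion becomes a shift.
- the master substitution: applicable, and directly so.
- the characteristic-root method: the recursion divides its index rather than shifting it — outside the constant-shift family the root method covers.
- a summation factor — the recursion divides its index rather than shifting it — there is no previous-term chain for a summation factor to telescope.


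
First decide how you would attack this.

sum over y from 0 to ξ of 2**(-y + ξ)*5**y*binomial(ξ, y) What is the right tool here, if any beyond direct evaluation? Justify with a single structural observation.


Technique: the binomial theorem — the summand is term y of a binomial expansion in 5 and 2; the whole sum is a single power.


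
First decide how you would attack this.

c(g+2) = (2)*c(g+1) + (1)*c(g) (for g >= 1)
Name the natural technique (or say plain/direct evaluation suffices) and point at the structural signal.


Diagnosis: the characteristic-root method — the recurrence treats every index alike (constant coefficients, no forcing) — precisely the regime where r^g trials close it.


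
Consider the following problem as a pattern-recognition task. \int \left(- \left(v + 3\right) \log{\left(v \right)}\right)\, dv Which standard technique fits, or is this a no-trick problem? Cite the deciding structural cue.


Verdict: integration by parts — with u = \log{\left(v \right)} the logarithm disappears after one differentiation, leaving a power-rule integral.


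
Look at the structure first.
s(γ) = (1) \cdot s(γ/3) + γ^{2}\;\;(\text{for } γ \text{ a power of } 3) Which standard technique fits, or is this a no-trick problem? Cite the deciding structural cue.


Best approach: the master substitution — the argument shrinks by the factor 3, so measure the index on a logarithmic scale and the recursion becomes a shift.


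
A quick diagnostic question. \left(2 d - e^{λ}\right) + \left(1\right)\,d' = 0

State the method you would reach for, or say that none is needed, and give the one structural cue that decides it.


Verdict: a linear integrating factor — d enters only linearly with coefficient 2; multiply by exp of the integral of 2 and the left side becomes one derivative.


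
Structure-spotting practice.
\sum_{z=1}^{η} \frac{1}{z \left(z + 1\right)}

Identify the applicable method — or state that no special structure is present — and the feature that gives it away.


Diagnosis: telescoping — the summand \frac{1}{z \left(z + 1\right)} decomposes into fractions whose poles differ by an integer shift — the series collapses.


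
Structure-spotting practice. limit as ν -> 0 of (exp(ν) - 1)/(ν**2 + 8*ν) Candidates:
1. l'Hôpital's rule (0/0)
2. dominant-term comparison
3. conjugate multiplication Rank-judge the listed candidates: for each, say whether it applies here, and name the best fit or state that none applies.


Best approach: l'Hôpital's rule (0/0) — numerator and denominator both vanish at 0 — a genuine 0/0 form, which is exactly when l'Hôpital applies. A first-order expansion at the point is an equally standard path; the rule packages it.
- l'Hôpital's rule (0/0) — yes — fits the structure here.
- dominant-term comparison — no dominant-degree comparison decides it.
- conjugate multiplication: there are no radicals in tension whose conjugate would simplify matters.
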